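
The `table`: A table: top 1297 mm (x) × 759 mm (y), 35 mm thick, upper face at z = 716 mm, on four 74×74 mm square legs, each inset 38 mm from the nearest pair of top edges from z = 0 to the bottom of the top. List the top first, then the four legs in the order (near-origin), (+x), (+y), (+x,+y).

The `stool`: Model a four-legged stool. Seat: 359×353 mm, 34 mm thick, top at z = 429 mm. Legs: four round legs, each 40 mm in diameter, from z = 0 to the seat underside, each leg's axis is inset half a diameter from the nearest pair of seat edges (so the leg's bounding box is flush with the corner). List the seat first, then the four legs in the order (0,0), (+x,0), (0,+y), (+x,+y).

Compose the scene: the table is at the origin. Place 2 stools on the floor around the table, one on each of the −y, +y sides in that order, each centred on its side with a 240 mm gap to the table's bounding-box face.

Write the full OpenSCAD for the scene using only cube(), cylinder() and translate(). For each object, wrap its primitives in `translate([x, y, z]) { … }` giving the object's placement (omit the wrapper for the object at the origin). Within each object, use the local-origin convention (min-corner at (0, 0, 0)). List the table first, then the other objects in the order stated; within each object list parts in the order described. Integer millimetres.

translate([0, 0, 681]) cube([1297, 759, 35]);
translate([38, 38, 0]) cube([74, 74, 681]);
translate([1185, 38, 0]) cube([74, 74, 681]);
translate([38, 647, 0]) cube([74, 74, 681]);
translate([1185, 647, 0]) cube([74, 74, 681]);
translate([469, -593, 0]) {
  translate([0, 0, 395]) cube([359, 353, 34]);
  translate([20, 20, 0]) cylinder(h = 395, r = 20);
  translate([339, 20, 0]) cylinder(h = 395, r = 20);
  translate([20, 333, 0]) cylinder(h = 395, r = 20);
  translate([339, 333, 0]) cylinder(h = 395, r = 20);
}
translate([469, 999, 0]) {
  translate([0, 0, 395]) cube([359, 353, 34]);
  translate([20, 20, 0]) cylinder(h = 395, r = 20);
  translate([339, 20, 0]) cylinder(h = 395, r = 20);
  translate([20, 333, 0]) cylinder(h = 395, r = 20);
  translate([339, 333, 0]) cylinder(h = 395, r = 20);
}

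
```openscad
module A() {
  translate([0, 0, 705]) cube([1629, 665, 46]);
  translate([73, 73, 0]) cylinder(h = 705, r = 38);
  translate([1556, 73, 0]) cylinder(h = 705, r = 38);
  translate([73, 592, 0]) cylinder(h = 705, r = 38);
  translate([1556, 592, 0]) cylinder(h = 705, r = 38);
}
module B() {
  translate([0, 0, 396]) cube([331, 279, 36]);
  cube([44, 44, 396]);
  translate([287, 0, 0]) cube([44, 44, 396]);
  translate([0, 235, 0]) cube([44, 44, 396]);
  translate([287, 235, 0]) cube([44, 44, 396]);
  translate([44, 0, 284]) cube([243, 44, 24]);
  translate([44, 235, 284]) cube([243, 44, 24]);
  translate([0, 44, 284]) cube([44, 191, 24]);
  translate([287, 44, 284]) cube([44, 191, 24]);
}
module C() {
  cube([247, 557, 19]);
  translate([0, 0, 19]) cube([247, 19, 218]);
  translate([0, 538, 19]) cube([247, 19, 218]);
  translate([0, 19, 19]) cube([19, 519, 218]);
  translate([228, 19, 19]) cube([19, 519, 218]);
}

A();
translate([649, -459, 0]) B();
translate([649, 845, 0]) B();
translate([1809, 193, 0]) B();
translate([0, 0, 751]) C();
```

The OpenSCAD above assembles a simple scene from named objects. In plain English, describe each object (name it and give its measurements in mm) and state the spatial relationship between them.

A is a table: top 1629 mm (x) × 665 mm (y), 46 mm thick, upper face at z = 751 mm, on four round legs of 76 mm diameter, each leg's bounding box inset 35 mm from the nearest pair of top edges, running from z = 0 to the bottom of the top.

B is a four-legged stool. The seat is 331×279 mm, 36 mm thick, top at z = 432 mm. It stands on four square legs, each 44×44 mm in cross-section, from z = 0 to the seat underside, each flush with a corner of the seat. Four stretchers, 44 mm wide and 24 mm tall, connect adjacent legs with their undersides at z = 284 mm, each running between the inner faces of the legs it joins and aligned with the legs' outer faces on the other axis.

C is an open-topped rectangular box: outside dimensions 247×557×237 mm, with a uniform wall and base thickness of 19 mm. The base is a full 247×557 slab on the floor; four walls sit on top of the base. The front and back walls (the −y and +y sides) span the full width; the two side walls fit between them.

Three stools sit around the table at the −y, +y, +x sides. The open box is on top of the table.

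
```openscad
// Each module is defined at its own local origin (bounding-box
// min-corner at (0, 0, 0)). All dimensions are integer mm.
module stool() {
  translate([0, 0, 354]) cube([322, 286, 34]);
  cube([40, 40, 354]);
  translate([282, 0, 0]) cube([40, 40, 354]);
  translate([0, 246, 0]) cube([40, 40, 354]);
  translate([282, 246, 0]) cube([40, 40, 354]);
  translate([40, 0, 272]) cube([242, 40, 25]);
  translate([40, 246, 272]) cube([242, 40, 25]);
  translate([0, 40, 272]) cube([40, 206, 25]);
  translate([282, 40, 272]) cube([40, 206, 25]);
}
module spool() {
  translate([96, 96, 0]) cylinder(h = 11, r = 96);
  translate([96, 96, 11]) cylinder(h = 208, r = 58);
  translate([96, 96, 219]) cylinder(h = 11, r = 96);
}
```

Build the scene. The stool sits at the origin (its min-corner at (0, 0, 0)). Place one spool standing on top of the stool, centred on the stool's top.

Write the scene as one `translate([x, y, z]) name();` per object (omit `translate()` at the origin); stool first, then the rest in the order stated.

stool();
translate([65, 47, 388]) spool();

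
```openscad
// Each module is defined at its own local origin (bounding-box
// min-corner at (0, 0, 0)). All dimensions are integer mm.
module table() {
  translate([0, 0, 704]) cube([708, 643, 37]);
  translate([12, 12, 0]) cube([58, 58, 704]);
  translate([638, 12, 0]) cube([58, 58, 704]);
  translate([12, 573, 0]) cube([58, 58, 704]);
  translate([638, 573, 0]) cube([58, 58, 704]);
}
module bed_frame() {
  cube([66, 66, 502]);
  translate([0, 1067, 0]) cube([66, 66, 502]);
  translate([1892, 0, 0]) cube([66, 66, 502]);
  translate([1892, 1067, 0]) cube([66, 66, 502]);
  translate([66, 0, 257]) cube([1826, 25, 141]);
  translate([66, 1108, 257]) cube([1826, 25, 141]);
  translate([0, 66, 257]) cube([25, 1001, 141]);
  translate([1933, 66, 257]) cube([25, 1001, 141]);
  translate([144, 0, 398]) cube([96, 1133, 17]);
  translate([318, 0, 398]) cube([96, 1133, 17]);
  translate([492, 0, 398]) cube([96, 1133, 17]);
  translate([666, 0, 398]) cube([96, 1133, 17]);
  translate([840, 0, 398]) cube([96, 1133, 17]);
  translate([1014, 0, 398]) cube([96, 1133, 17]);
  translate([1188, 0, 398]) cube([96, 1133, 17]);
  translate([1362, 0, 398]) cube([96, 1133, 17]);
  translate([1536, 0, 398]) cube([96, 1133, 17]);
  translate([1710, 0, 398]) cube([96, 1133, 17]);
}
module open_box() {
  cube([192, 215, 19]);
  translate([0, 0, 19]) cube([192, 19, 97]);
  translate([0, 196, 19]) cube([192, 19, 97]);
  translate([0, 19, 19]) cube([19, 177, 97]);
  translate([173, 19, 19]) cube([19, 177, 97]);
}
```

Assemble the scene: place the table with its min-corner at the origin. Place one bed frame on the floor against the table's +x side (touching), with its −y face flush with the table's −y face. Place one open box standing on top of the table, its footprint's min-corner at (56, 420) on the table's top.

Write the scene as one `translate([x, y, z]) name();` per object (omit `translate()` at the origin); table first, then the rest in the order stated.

table();
translate([708, 0, 0]) bed_frame();
translate([56, 420, 741]) open_box();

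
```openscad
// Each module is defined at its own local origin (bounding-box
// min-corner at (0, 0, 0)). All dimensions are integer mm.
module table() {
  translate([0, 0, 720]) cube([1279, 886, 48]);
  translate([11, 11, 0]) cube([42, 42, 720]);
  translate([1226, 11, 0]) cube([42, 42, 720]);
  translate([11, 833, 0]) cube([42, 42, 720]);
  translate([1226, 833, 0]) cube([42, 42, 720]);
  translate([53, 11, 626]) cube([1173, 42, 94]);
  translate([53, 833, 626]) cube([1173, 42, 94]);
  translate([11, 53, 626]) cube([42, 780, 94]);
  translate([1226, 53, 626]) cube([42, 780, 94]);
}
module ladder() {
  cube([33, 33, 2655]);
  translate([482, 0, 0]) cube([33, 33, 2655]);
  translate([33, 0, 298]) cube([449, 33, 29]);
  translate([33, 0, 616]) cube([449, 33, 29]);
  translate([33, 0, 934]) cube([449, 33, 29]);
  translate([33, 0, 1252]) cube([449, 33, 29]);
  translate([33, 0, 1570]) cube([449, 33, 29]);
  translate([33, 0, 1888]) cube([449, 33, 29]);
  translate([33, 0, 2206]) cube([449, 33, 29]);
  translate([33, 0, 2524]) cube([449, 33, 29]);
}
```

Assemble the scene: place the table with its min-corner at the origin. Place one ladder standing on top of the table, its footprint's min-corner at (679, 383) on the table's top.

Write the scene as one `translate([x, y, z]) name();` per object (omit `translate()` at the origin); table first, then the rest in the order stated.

table();
translate([679, 383, 768]) ladder();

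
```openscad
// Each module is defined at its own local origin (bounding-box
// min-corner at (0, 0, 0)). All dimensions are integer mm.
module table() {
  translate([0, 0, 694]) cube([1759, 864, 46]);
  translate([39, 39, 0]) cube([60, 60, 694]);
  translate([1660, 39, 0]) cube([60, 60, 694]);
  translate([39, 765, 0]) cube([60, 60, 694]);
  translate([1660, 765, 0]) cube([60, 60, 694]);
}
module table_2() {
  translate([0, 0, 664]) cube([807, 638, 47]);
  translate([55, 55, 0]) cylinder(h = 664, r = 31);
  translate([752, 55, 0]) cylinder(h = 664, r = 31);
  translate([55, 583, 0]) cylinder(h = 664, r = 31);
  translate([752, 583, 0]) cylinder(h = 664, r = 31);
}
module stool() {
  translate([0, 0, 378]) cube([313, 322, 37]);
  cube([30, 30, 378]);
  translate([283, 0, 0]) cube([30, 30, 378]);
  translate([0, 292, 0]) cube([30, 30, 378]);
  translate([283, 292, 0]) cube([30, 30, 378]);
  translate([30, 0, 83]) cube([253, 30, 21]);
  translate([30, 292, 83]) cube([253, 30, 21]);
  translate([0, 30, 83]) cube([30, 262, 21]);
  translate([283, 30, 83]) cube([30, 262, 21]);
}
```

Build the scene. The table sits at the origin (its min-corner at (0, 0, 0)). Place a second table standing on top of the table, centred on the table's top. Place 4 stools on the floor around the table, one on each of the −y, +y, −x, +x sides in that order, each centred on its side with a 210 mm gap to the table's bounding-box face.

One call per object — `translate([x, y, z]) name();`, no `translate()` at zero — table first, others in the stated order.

table();
translate([476, 113, 740]) table_2();
translate([723, -532, 0]) stool();
translate([723, 1074, 0]) stool();
translate([-523, 271, 0]) stool();
translate([1969, 271, 0]) stool();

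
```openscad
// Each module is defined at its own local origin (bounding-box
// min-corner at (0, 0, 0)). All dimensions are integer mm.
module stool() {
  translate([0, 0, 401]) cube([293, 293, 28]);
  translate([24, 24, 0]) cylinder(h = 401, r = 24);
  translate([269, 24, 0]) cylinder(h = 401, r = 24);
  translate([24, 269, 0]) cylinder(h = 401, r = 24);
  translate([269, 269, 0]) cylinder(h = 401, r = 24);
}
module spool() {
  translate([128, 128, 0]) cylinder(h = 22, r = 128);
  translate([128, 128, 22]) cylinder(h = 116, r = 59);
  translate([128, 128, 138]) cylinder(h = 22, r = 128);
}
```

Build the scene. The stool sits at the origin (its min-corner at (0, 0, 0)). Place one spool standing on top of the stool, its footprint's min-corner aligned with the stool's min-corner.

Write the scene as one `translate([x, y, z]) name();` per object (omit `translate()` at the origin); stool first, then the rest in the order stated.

stool();
translate([0, 0, 429]) spool();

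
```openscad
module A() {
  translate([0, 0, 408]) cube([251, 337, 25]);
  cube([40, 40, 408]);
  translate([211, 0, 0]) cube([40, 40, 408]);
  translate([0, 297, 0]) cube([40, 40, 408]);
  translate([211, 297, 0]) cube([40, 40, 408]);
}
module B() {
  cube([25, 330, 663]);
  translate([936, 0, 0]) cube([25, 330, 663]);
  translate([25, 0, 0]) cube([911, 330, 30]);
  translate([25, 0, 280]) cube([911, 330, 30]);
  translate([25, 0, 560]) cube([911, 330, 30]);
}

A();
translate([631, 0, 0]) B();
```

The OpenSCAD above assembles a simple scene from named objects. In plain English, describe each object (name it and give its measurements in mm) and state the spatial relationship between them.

A is a four-legged stool. The seat is 251×337 mm, 25 mm thick, top at z = 433 mm. It stands on four square legs, each 40×40 mm in cross-section, from z = 0 to the seat underside, each flush with a corner of the seat.

B is a bookshelf 961 mm wide overall, 330 mm deep and 663 mm tall. The two sides are 25 mm thick vertical panels. 3 horizontal shelves of 30 mm thickness span between the inner faces of the sides; the lowest shelf sits on the floor and shelves are stacked with a clear vertical gap of 250 mm between each pair.

The bookshelf is on the floor beside the stool on its +x side.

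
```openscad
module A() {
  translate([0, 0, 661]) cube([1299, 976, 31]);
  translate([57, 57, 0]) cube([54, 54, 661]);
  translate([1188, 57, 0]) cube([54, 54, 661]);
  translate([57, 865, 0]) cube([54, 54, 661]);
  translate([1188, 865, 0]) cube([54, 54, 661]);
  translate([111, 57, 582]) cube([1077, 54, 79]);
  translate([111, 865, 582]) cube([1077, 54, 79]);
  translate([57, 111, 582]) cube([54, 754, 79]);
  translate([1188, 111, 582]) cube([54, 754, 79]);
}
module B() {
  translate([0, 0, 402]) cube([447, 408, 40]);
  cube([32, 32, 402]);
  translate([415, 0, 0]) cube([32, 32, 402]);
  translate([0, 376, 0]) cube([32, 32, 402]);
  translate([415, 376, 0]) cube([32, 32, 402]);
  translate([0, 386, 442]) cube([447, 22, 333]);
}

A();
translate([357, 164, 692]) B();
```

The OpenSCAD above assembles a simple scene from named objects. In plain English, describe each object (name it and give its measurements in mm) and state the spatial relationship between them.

A is a rectangular dining table. The top is 1299×976×31 mm with its upper surface at z = 692 mm. It stands on four 54×54 mm square legs, each inset 57 mm from the nearest pair of top edges, running from the floor to the underside of the top. Four apron rails, 54 mm thick and 79 mm tall, run between adjacent legs with their top edges flush with the underside of the top and their outer faces flush with the legs' outer faces.

B is a chair: 447×408 mm seat, 40 mm thick, top at z = 442 mm, on four 32 mm square corner legs flush with the seat edges. A 22 mm thick backrest slab spans the full seat width, extending 333 mm above the seat top, its back face flush with the seat's +y edge.

The chair is on top of the table.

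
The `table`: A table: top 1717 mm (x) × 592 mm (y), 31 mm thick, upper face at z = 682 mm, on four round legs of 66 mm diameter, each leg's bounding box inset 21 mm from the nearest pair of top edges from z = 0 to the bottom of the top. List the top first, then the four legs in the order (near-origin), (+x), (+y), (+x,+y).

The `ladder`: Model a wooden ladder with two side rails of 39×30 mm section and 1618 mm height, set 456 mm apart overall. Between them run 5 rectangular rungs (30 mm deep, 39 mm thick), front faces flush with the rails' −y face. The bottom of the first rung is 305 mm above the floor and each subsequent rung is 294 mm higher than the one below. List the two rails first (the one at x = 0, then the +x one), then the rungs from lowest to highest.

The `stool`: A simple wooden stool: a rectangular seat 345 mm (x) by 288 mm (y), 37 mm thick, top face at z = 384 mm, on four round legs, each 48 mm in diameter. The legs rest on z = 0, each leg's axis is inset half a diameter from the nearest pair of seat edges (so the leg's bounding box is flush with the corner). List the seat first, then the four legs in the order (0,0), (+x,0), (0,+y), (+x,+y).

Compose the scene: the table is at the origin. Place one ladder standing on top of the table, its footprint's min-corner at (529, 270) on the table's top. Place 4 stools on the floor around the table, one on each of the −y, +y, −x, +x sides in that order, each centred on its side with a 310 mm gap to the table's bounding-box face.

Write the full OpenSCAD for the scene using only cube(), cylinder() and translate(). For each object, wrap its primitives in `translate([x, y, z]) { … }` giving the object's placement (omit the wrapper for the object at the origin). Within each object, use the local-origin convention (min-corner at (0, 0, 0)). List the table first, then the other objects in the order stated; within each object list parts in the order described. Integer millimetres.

translate([0, 0, 651]) cube([1717, 592, 31]);
translate([54, 54, 0]) cylinder(h = 651, r = 33);
translate([1663, 54, 0]) cylinder(h = 651, r = 33);
translate([54, 538, 0]) cylinder(h = 651, r = 33);
translate([1663, 538, 0]) cylinder(h = 651, r = 33);
translate([529, 270, 682]) {
  cube([39, 30, 1618]);
  translate([417, 0, 0]) cube([39, 30, 1618]);
  translate([39, 0, 305]) cube([378, 30, 39]);
  translate([39, 0, 599]) cube([378, 30, 39]);
  translate([39, 0, 893]) cube([378, 30, 39]);
  translate([39, 0, 1187]) cube([378, 30, 39]);
  translate([39, 0, 1481]) cube([378, 30, 39]);
}
translate([686, -598, 0]) {
  translate([0, 0, 347]) cube([345, 288, 37]);
  translate([24, 24, 0]) cylinder(h = 347, r = 24);
  translate([321, 24, 0]) cylinder(h = 347, r = 24);
  translate([24, 264, 0]) cylinder(h = 347, r = 24);
  translate([321, 264, 0]) cylinder(h = 347, r = 24);
}
translate([686, 902, 0]) {
  translate([0, 0, 347]) cube([345, 288, 37]);
  translate([24, 24, 0]) cylinder(h = 347, r = 24);
  translate([321, 24, 0]) cylinder(h = 347, r = 24);
  translate([24, 264, 0]) cylinder(h = 347, r = 24);
  translate([321, 264, 0]) cylinder(h = 347, r = 24);
}
translate([-655, 152, 0]) {
  translate([0, 0, 347]) cube([345, 288, 37]);
  translate([24, 24, 0]) cylinder(h = 347, r = 24);
  translate([321, 24, 0]) cylinder(h = 347, r = 24);
  translate([24, 264, 0]) cylinder(h = 347, r = 24);
  translate([321, 264, 0]) cylinder(h = 347, r = 24);
}
translate([2027, 152, 0]) {
  translate([0, 0, 347]) cube([345, 288, 37]);
  translate([24, 24, 0]) cylinder(h = 347, r = 24);
  translate([321, 24, 0]) cylinder(h = 347, r = 24);
  translate([24, 264, 0]) cylinder(h = 347, r = 24);
  translate([321, 264, 0]) cylinder(h = 347, r = 24);
}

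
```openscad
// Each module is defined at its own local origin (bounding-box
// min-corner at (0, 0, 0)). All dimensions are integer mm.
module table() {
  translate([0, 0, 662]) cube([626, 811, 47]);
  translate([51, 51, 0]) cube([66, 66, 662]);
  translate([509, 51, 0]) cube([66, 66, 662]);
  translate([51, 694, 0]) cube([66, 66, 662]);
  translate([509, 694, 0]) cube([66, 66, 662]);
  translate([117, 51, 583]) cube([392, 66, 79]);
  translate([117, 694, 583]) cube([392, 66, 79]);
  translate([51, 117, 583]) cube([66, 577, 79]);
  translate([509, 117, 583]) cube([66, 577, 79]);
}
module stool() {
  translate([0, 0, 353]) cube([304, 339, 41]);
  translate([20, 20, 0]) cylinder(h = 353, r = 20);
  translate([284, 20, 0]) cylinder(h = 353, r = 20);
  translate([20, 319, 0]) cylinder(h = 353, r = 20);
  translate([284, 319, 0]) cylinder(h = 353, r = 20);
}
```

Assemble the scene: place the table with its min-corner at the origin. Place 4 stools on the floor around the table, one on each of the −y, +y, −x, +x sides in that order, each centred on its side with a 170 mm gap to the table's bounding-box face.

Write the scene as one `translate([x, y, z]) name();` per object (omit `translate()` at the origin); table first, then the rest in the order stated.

table();
translate([161, -509, 0]) stool();
translate([161, 981, 0]) stool();
translate([-474, 236, 0]) stool();
translate([796, 236, 0]) stool();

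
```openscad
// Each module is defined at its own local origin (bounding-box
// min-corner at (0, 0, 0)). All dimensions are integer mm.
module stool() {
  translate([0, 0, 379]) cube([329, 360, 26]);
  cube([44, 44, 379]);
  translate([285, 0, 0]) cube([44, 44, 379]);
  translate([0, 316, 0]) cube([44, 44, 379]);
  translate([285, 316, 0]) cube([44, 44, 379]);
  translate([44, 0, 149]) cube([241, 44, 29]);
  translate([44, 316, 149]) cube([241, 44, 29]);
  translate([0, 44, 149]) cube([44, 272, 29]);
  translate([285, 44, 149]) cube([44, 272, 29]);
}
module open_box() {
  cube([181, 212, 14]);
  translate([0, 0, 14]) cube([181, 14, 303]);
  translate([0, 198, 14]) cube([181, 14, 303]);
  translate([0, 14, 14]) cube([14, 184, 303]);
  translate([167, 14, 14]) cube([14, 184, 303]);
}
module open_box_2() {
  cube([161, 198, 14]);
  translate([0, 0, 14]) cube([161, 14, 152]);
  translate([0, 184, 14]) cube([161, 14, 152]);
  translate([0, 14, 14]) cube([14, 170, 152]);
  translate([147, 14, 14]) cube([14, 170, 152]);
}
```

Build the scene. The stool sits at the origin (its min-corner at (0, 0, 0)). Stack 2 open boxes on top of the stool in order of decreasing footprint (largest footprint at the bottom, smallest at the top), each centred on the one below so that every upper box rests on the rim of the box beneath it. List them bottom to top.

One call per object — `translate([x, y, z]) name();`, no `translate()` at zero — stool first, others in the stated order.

stool();
translate([74, 74, 405]) open_box();
translate([84, 81, 722]) open_box_2();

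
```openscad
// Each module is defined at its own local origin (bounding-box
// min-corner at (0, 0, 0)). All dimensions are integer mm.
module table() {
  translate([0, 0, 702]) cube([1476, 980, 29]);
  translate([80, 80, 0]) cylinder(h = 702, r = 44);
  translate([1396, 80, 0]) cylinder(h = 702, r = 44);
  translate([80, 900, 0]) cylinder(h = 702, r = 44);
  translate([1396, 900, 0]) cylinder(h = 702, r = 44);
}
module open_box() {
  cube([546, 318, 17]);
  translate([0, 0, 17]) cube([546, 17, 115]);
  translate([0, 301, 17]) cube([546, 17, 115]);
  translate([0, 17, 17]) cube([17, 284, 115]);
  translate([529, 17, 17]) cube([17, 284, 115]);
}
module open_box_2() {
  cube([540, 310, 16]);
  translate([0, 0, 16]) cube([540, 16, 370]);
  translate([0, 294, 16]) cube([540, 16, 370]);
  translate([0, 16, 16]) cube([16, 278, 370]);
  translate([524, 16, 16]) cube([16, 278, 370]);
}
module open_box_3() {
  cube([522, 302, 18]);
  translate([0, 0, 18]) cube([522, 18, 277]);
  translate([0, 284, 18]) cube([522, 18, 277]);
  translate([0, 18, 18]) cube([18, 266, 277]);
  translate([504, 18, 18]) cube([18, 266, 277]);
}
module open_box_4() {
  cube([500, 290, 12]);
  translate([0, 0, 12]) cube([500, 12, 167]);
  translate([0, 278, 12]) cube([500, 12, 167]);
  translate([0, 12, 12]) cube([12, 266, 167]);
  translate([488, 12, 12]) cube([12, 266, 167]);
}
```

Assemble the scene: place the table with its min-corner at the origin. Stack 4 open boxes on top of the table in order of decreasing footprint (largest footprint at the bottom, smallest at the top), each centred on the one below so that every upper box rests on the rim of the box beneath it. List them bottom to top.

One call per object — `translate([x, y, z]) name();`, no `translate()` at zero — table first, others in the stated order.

table();
translate([465, 331, 731]) open_box();
translate([468, 335, 863]) open_box_2();
translate([477, 339, 1249]) open_box_3();
translate([488, 345, 1544]) open_box_4();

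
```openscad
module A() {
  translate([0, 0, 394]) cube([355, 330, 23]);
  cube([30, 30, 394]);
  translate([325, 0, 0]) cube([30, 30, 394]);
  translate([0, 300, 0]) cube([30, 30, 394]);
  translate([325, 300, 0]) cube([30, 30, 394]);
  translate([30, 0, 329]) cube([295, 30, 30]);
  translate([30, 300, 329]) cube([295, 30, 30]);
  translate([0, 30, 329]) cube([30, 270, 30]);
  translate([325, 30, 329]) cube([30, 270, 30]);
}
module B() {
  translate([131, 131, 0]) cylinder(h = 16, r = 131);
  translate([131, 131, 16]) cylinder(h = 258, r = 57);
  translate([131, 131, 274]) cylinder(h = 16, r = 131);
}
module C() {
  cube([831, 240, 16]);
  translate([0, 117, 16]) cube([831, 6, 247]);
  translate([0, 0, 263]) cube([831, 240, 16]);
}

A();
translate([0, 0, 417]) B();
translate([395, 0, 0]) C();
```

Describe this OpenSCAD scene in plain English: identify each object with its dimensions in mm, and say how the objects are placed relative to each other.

A is a four-legged stool. The seat is a 355×330×23 mm slab whose top surface is at z = 417 mm; four square legs, each 30×30 mm in cross-section, run from the floor (z = 0) to the underside of the seat, each flush with a corner of the seat. Four stretchers, 30 mm wide and 30 mm tall, connect adjacent legs with their undersides at z = 329 mm, each running between the inner faces of the legs it joins and aligned with the legs' outer faces on the other axis.

B is a spool: two coaxial disc flanges of radius 131 mm and thickness 16 mm, joined by a core cylinder of radius 57 mm and height 258 mm. The lower flange rests on z = 0 and the three cylinders share a vertical axis.

C is an I-beam lying along x, 831 mm long. Overall section height 279 mm. Two flanges 240 mm wide (y) and 16 mm thick, one on the floor and one at the top; a web 6 mm thick runs between them, centred on the flange width.

The spool is on top of the stool. The I-beam is on the floor beside the stool on its +x side.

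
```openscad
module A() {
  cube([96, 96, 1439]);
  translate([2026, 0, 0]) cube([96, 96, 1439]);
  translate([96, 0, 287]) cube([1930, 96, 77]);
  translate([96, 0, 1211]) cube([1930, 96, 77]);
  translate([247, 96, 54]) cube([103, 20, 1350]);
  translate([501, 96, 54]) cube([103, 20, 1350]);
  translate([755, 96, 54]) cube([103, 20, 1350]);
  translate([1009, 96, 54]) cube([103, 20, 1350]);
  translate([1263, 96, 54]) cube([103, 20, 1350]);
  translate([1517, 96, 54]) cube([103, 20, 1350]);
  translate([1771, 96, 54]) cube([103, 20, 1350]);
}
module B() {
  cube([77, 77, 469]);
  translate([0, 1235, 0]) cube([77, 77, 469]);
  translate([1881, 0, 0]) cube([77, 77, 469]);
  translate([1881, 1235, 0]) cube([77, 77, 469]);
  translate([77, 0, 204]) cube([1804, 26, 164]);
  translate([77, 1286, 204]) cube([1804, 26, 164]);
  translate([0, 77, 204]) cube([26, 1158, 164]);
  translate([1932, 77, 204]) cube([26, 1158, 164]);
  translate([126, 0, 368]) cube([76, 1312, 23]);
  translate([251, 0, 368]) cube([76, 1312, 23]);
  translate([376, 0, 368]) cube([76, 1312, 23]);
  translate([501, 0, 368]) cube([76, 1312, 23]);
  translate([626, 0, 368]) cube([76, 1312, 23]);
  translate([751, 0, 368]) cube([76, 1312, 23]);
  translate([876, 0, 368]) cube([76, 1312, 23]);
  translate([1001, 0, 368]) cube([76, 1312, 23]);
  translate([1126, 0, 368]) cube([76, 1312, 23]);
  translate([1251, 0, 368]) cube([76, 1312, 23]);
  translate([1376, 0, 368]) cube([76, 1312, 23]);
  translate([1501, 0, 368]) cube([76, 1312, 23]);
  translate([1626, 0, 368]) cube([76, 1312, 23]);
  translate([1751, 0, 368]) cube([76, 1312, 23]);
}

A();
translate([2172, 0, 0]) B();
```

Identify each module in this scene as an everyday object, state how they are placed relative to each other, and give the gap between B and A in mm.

The bed frame's nearest face is 50 mm from the fence section's +x face.

A is a fence section. B is a bed frame. The bed frame is on the floor beside the fence section on its +x side. The gap between the bed frame and the fence section is 50 mm.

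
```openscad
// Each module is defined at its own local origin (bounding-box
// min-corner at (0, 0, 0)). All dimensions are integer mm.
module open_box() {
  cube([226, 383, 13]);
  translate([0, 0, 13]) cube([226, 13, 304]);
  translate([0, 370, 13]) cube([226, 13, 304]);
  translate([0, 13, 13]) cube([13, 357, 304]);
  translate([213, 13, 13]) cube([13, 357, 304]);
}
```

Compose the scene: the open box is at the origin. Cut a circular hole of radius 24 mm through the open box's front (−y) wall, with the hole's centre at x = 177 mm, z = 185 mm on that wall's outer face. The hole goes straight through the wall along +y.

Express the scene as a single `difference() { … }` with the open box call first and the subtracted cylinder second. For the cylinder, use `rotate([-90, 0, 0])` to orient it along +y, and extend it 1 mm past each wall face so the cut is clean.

difference() {
  open_box();
  translate([177, -1, 185]) rotate([-90, 0, 0]) cylinder(h = 15, r = 24);
}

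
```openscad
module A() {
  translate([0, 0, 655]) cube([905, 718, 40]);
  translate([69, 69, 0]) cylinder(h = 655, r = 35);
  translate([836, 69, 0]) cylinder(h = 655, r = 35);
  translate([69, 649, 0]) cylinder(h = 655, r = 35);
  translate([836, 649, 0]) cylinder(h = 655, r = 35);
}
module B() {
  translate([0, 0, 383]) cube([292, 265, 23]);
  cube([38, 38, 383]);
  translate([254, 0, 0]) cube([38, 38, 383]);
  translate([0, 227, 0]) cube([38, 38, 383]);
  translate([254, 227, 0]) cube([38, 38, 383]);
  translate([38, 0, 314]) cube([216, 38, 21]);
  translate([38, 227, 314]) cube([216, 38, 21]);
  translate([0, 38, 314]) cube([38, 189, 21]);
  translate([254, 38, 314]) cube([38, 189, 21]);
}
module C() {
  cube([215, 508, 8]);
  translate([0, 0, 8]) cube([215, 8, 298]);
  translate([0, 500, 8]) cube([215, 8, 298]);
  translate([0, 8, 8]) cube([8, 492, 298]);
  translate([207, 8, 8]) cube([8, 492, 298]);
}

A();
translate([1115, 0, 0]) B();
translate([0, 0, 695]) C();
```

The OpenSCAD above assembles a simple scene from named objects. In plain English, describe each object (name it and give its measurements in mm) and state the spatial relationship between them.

A is a table: top 905 mm (x) × 718 mm (y), 40 mm thick, upper face at z = 695 mm, on four round legs of 70 mm diameter, each leg's bounding box inset 34 mm from the nearest pair of top edges, running from z = 0 to the bottom of the top.

B is a four-legged stool. The seat is 292×265 mm, 23 mm thick, top at z = 406 mm. It stands on four square legs, each 38×38 mm in cross-section, from z = 0 to the seat underside, each flush with a corner of the seat. Four stretchers, 38 mm wide and 21 mm tall, connect adjacent legs with their undersides at z = 314 mm, each running between the inner faces of the legs it joins and aligned with the legs' outer faces on the other axis.

C is an open-topped rectangular box: outside dimensions 215×508×306 mm, with a uniform wall and base thickness of 8 mm. The base is a full 215×508 slab on the floor; four walls sit on top of the base. The front and back walls (the −y and +y sides) span the full width; the two side walls fit between them.

The stool is on the floor beside the table on its +x side. The open box is on top of the table.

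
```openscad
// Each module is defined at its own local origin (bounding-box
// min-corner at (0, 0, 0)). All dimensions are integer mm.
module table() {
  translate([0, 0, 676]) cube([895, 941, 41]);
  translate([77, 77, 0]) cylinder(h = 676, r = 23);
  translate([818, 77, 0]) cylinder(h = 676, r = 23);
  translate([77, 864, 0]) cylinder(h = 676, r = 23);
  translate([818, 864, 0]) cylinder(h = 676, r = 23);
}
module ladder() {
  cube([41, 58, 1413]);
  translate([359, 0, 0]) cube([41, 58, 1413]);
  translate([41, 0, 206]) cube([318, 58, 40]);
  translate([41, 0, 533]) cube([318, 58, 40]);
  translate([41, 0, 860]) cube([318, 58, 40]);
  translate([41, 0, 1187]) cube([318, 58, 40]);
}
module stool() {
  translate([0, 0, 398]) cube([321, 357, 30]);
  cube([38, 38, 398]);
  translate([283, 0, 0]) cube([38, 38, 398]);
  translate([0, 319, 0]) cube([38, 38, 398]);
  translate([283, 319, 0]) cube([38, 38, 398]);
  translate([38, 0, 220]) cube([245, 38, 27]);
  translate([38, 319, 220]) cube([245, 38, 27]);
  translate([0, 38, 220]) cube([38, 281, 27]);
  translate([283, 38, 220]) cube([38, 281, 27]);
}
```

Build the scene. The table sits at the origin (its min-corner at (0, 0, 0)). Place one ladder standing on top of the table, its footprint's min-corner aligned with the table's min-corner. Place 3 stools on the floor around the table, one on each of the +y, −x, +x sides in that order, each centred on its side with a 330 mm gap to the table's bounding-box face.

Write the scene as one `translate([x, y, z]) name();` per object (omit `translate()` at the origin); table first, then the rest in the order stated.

table();
translate([0, 0, 717]) ladder();
translate([287, 1271, 0]) stool();
translate([-651, 292, 0]) stool();
translate([1225, 292, 0]) stool();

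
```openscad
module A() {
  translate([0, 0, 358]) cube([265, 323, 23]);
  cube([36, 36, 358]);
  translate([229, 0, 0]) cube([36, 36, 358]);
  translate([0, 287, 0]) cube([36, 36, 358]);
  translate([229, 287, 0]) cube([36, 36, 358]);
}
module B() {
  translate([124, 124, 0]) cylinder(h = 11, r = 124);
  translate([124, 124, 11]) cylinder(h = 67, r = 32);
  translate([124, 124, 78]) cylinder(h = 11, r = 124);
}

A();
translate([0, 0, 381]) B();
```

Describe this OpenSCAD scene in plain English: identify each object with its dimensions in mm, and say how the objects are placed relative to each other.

A is a four-legged stool. The seat is 265×323 mm, 23 mm thick, top at z = 381 mm. It stands on four square legs, each 36×36 mm in cross-section, from z = 0 to the seat underside, each flush with a corner of the seat.

B is a spool: two coaxial disc flanges of radius 124 mm and thickness 11 mm, joined by a core cylinder of radius 32 mm and height 67 mm. The lower flange rests on z = 0 and the three cylinders share a vertical axis.

The spool is on top of the stool.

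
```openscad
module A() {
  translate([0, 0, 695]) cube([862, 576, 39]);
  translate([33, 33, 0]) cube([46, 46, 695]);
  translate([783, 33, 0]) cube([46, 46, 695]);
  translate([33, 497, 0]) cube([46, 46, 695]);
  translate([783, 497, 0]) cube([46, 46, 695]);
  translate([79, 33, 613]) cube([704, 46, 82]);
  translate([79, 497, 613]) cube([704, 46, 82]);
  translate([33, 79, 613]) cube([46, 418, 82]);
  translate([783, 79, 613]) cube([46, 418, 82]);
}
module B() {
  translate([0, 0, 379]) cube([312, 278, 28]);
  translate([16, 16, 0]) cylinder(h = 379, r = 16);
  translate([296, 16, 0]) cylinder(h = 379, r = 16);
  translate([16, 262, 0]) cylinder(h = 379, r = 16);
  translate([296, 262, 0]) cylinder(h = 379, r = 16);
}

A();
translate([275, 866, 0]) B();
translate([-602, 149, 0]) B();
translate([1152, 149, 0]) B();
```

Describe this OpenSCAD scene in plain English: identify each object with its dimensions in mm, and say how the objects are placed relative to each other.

A is a rectangular dining table. The top is 862×576×39 mm with its upper surface at z = 734 mm. It stands on four 46×46 mm square legs, each inset 33 mm from the nearest pair of top edges, running from the floor to the underside of the top. Four apron rails, 46 mm thick and 82 mm tall, run between adjacent legs with their top edges flush with the underside of the top and their outer faces flush with the legs' outer faces.

B is a four-legged stool. The seat is a 312×278×28 mm slab whose top surface is at z = 407 mm; four round legs, each 32 mm in diameter, run from the floor (z = 0) to the underside of the seat, each leg's axis is inset half a diameter from the nearest pair of seat edges (so the leg's bounding box is flush with the corner).

Three stools sit around the table at the +y, −x, +x sides.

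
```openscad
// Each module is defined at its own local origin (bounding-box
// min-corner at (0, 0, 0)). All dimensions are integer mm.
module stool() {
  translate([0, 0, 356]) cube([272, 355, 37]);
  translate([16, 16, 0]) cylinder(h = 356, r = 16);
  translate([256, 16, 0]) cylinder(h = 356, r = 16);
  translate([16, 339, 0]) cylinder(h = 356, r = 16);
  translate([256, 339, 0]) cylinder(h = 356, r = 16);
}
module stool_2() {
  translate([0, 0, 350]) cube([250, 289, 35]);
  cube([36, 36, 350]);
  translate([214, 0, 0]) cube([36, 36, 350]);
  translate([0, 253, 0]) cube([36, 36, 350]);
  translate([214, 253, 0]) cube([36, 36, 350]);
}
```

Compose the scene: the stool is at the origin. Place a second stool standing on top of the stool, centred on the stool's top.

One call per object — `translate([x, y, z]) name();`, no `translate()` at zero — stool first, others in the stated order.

stool();
translate([11, 33, 393]) stool_2();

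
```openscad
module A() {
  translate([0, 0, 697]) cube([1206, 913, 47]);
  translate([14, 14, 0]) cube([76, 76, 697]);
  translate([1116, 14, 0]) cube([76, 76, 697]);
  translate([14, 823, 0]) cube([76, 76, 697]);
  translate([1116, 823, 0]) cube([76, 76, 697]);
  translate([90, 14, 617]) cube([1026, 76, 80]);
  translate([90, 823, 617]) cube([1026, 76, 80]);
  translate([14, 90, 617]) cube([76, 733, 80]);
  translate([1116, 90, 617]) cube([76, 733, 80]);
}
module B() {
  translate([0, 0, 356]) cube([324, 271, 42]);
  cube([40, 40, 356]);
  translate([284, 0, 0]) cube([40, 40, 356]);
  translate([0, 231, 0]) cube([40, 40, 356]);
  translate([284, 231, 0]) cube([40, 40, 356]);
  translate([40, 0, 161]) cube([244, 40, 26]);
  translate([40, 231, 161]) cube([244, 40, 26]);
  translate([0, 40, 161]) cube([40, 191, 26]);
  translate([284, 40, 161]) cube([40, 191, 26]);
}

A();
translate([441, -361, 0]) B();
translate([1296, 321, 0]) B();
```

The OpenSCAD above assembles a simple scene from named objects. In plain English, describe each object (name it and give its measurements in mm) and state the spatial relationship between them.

A is a table with a 1206×913 mm rectangular top, 47 mm thick, top surface at z = 744 mm, supported by four 76×76 mm square legs, each inset 14 mm from the nearest pair of top edges, running from the floor. Four apron rails, 76 mm thick and 80 mm tall, run between adjacent legs with their top edges flush with the underside of the top and their outer faces flush with the legs' outer faces.

B is a simple wooden stool: a rectangular seat 324 mm (x) by 271 mm (y), 42 mm thick, top face at z = 398 mm, on four square legs, each 40×40 mm in cross-section. The legs rest on z = 0, each flush with a corner of the seat. Four stretchers, 40 mm wide and 26 mm tall, connect adjacent legs with their undersides at z = 161 mm, each running between the inner faces of the legs it joins and aligned with the legs' outer faces on the other axis.

Two stools sit around the table at the −y, +x sides.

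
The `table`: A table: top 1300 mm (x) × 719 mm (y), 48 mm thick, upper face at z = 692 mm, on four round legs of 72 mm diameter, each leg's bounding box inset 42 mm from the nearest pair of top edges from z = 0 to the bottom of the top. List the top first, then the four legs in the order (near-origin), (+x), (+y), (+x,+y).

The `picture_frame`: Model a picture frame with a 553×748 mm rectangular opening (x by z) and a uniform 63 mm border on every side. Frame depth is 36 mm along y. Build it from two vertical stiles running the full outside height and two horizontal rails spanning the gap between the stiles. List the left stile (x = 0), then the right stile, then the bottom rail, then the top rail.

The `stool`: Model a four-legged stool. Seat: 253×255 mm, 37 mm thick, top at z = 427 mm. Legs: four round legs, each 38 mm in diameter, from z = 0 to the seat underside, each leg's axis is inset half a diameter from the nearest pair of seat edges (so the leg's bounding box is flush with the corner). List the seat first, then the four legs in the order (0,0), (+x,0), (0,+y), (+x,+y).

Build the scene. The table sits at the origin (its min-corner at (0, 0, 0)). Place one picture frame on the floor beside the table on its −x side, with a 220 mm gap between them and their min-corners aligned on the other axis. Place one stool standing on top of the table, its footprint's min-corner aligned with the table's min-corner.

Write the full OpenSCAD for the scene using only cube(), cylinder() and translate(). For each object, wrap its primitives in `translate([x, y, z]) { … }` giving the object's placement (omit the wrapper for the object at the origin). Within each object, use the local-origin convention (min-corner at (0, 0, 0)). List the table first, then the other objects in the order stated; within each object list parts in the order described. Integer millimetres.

translate([0, 0, 644]) cube([1300, 719, 48]);
translate([78, 78, 0]) cylinder(h = 644, r = 36);
translate([1222, 78, 0]) cylinder(h = 644, r = 36);
translate([78, 641, 0]) cylinder(h = 644, r = 36);
translate([1222, 641, 0]) cylinder(h = 644, r = 36);
translate([-899, 0, 0]) {
  cube([63, 36, 874]);
  translate([616, 0, 0]) cube([63, 36, 874]);
  translate([63, 0, 0]) cube([553, 36, 63]);
  translate([63, 0, 811]) cube([553, 36, 63]);
}
translate([0, 0, 692]) {
  translate([0, 0, 390]) cube([253, 255, 37]);
  translate([19, 19, 0]) cylinder(h = 390, r = 19);
  translate([234, 19, 0]) cylinder(h = 390, r = 19);
  translate([19, 236, 0]) cylinder(h = 390, r = 19);
  translate([234, 236, 0]) cylinder(h = 390, r = 19);
}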